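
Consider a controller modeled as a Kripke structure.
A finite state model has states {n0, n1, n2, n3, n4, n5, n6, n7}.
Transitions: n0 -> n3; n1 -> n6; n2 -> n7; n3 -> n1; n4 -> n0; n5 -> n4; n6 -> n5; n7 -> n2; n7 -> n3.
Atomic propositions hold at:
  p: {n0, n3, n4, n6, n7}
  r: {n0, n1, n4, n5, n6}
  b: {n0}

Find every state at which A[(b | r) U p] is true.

{n0, n1, n3, n4, n5, n6, n7}

Sat(b | r) = {n0, n1, n4, n5, n6}
A[(b | r) U p]: least fixpoint, start Z0 = Sat(p) = {n0, n3, n4, n6, n7}, add states in Sat(b | r) with every successor in Z. Z1 = {n0, n1, n3, n4, n5, n6, n7}; fixed.
Sat(A[(b | r) U p]) = {n0, n1, n3, n4, n5, n6, n7}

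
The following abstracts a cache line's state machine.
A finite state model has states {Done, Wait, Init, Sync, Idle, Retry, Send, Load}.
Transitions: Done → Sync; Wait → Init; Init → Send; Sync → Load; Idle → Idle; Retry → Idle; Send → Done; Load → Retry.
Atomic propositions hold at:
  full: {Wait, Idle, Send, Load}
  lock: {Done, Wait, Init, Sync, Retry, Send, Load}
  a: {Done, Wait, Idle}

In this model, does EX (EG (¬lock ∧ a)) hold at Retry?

Sat(¬lock) = {Idle}
Sat(¬lock ∧ a) = {Idle}
EG (¬lock ∧ a): greatest fixpoint, start Z0 = {Idle}, keep only states in Sat with some successor in Z. Already a fixed point.
Sat(EG (¬lock ∧ a)) = {Idle}
Sat(EX (EG (¬lock ∧ a))) = {s : some successor in {Idle}} = {Idle, Retry}
Retry ∈ Sat(EX (EG (¬lock ∧ a))) = {Idle, Retry}, so the formula holds at Retry.

Yes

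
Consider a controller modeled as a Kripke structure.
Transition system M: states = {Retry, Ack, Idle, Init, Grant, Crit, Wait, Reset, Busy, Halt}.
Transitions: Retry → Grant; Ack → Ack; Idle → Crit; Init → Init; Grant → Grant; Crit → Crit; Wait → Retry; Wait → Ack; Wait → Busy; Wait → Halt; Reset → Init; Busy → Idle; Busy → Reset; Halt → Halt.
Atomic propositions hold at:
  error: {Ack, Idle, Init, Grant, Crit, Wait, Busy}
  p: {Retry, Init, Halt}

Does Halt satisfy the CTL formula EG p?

EG p: greatest fixpoint, start Z0 = {Retry, Init, Halt}, keep only states in Sat with some successor in Z. Z1 = {Init, Halt}; fixed.
Sat(EG p) = {Init, Halt}
Halt ∈ Sat(EG p) = {Init, Halt}, so the formula holds at Halt.

Yes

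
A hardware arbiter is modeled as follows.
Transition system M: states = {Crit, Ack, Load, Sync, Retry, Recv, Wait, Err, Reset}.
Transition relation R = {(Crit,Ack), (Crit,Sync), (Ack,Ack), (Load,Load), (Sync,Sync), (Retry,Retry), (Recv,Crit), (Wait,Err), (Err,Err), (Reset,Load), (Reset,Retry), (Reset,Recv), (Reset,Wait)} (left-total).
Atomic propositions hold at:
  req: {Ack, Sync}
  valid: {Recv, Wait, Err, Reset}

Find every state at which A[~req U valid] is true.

Sat(~req) = {Crit, Load, Retry, Recv, Wait, Err, Reset}
A[~req U valid]: least fixpoint, start Z0 = Sat(valid) = {Recv, Wait, Err, Reset}, add states in Sat(~req) with every successor in Z. Already a fixed point.
Sat(A[~req U valid]) = {Recv, Wait, Err, Reset}

{Recv, Wait, Err, Reset}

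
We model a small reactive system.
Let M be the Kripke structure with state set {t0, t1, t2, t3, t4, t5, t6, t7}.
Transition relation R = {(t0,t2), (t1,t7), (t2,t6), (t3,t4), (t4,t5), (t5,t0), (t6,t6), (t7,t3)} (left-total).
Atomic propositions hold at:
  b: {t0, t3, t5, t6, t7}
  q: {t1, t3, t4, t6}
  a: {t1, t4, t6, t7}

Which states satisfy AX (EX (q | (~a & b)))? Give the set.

Sat(~a) = {t0, t2, t3, t5}
Sat(~a & b) = {t0, t3, t5}
Sat(q | (~a & b)) = {t0, t1, t3, t4, t5, t6}
Sat(EX (q | (~a & b))) = {s : some successor in {t0, t1, t3, t4, t5, t6}} = {t2, t3, t4, t5, t6, t7}
Sat(AX (EX (q | (~a & b)))) = {s : every successor in {t2, t3, t4, t5, t6, t7}} = {t0, t1, t2, t3, t4, t6, t7}

{t0, t1, t2, t3, t4, t6, t7}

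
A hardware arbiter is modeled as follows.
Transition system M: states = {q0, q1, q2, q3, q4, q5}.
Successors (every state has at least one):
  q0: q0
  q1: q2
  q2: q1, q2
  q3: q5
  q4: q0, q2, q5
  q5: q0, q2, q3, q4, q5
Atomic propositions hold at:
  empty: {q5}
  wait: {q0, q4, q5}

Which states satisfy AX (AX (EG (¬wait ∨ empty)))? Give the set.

{q1, q2}

Sat(¬wait) = {q1, q2, q3}
Sat(¬wait ∨ empty) = {q1, q2, q3, q5}
EG (¬wait ∨ empty): greatest fixpoint, start Z0 = {q1, q2, q3, q5}, keep only states in Sat with some successor in Z. Already a fixed point.
Sat(EG (¬wait ∨ empty)) = {q1, q2, q3, q5}
Sat(AX (EG (¬wait ∨ empty))) = {s : every successor in {q1, q2, q3, q5}} = {q1, q2, q3}
Sat(AX (AX (EG (¬wait ∨ empty)))) = {s : every successor in {q1, q2, q3}} = {q1, q2}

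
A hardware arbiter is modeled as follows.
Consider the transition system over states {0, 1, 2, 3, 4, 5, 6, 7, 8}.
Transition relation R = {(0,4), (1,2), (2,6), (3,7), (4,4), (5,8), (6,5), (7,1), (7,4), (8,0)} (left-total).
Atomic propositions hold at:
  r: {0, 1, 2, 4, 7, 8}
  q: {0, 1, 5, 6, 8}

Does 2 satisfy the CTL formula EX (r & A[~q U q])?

No

Sat(~q) = {2, 3, 4, 7}
A[~q U q]: least fixpoint, start Z0 = Sat(q) = {0, 1, 5, 6, 8}, add states in Sat(~q) with every successor in Z. Z1 = {0, 1, 2, 5, 6, 8}; fixed.
Sat(A[~q U q]) = {0, 1, 2, 5, 6, 8}
Sat(r & A[~q U q]) = {0, 1, 2, 8}
Sat(EX (r & A[~q U q])) = {s : some successor in {0, 1, 2, 8}} = {1, 5, 7, 8}
2 ∉ Sat(EX (r & A[~q U q])) = {1, 5, 7, 8}, so the formula does not hold at 2.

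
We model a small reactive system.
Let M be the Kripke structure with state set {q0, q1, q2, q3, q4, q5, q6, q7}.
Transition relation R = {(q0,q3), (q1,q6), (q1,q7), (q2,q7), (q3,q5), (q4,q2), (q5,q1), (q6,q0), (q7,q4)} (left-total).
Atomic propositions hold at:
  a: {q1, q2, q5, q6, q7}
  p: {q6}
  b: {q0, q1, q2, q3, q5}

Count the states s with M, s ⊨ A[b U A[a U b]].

6

A[a U b]: least fixpoint, start Z0 = Sat(b) = {q0, q1, q2, q3, q5}, add states in Sat(a) with every successor in Z. Z1 = {q0, q1, q2, q3, q5, q6}; fixed.
Sat(A[a U b]) = {q0, q1, q2, q3, q5, q6}
A[b U A[a U b]]: least fixpoint, start Z0 = Sat(A[a U b]) = {q0, q1, q2, q3, q5, q6}, add states in Sat(b) with every successor in Z. Already a fixed point.
Sat(A[b U A[a U b]]) = {q0, q1, q2, q3, q5, q6}
|Sat(A[b U A[a U b]])| = |{q0, q1, q2, q3, q5, q6}| = 6.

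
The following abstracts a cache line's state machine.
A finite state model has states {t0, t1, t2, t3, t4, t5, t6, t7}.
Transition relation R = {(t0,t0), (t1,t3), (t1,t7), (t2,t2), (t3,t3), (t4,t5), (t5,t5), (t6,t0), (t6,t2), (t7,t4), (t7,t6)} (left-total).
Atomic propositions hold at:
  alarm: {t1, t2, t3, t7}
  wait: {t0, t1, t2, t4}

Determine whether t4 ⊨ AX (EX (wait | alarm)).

No

Sat(wait | alarm) = {t0, t1, t2, t3, t4, t7}
Sat(EX (wait | alarm)) = {s : some successor in {t0, t1, t2, t3, t4, t7}} = {t0, t1, t2, t3, t6, t7}
Sat(AX (EX (wait | alarm))) = {s : every successor in {t0, t1, t2, t3, t6, t7}} = {t0, t1, t2, t3, t6}
t4 ∉ Sat(AX (EX (wait | alarm))) = {t0, t1, t2, t3, t6}, so the formula does not hold at t4.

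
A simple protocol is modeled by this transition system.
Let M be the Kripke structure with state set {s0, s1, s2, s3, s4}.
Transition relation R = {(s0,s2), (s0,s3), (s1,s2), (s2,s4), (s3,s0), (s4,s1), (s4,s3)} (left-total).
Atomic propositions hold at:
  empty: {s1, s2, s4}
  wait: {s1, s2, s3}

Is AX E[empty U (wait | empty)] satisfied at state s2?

Sat(wait | empty) = {s1, s2, s3, s4}
E[empty U (wait | empty)]: least fixpoint, start Z0 = Sat((wait | empty)) = {s1, s2, s3, s4}, add states in Sat(empty) with some successor in Z. Already a fixed point.
Sat(E[empty U (wait | empty)]) = {s1, s2, s3, s4}
Sat(AX E[empty U (wait | empty)]) = {s : every successor in {s1, s2, s3, s4}} = {s0, s1, s2, s4}
s2 ∈ Sat(AX E[empty U (wait | empty)]) = {s0, s1, s2, s4}, so the formula holds at s2.

Yes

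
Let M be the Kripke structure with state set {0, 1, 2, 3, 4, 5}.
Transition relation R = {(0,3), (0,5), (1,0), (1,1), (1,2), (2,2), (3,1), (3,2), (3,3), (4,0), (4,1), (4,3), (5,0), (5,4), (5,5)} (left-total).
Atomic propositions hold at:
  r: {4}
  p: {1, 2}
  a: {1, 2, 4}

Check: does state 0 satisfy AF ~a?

Yes

Sat(~a) = {0, 3, 5}
AF ~a: least fixpoint, start Z0 = {0, 3, 5}, add states with every successor in Z. Already a fixed point.
Sat(AF ~a) = {0, 3, 5}
0 ∈ Sat(AF ~a) = {0, 3, 5}, so the formula holds at 0.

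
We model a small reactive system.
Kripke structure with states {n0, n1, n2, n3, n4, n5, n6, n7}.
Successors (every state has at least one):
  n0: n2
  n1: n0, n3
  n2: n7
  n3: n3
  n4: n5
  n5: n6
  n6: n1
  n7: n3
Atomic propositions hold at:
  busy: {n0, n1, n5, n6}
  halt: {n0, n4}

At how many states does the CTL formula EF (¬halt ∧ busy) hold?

4

Sat(¬halt) = {n1, n2, n3, n5, n6, n7}
Sat(¬halt ∧ busy) = {n1, n5, n6}
EF (¬halt ∧ busy): least fixpoint, start Z0 = {n1, n5, n6}, add states with some successor in Z. Z1 = {n1, n4, n5, n6}; fixed.
Sat(EF (¬halt ∧ busy)) = {n1, n4, n5, n6}
|Sat(EF (¬halt ∧ busy))| = |{n1, n4, n5, n6}| = 4.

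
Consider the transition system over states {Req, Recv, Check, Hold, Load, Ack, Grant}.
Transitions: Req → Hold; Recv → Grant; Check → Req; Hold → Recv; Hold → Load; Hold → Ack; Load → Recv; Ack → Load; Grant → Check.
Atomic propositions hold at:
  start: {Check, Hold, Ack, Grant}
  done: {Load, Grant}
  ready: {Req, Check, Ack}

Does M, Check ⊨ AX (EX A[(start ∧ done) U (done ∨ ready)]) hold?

No

Sat(start ∧ done) = {Grant}
Sat(done ∨ ready) = {Req, Check, Load, Ack, Grant}
A[(start ∧ done) U (done ∨ ready)]: least fixpoint, start Z0 = Sat((done ∨ ready)) = {Req, Check, Load, Ack, Grant}, add states in Sat(start ∧ done) with every successor in Z. Already a fixed point.
Sat(A[(start ∧ done) U (done ∨ ready)]) = {Req, Check, Load, Ack, Grant}
Sat(EX A[(start ∧ done) U (done ∨ ready)]) = {s : some successor in {Req, Check, Load, Ack, Grant}} = {Recv, Check, Hold, Ack, Grant}
Sat(AX (EX A[(start ∧ done) U (done ∨ ready)])) = {s : every successor in {Recv, Check, Hold, Ack, Grant}} = {Req, Recv, Load, Grant}
Check ∉ Sat(AX (EX A[(start ∧ done) U (done ∨ ready)])) = {Req, Recv, Load, Grant}, so the formula does not hold at Check.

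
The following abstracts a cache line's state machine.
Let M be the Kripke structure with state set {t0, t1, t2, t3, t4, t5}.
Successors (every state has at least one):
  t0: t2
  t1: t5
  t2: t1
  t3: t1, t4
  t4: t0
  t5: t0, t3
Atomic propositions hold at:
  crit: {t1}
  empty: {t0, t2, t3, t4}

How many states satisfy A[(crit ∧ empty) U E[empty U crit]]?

Sat(crit ∧ empty) = ∅
E[empty U crit]: least fixpoint, start Z0 = Sat(crit) = {t1}, add states in Sat(empty) with some successor in Z. Z1 = {t1, t2, t3}; Z2 = {t0, t1, t2, t3}; Z3 = {t0, t1, t2, t3, t4}; fixed.
Sat(E[empty U crit]) = {t0, t1, t2, t3, t4}
A[(crit ∧ empty) U E[empty U crit]]: least fixpoint, start Z0 = Sat(E[empty U crit]) = {t0, t1, t2, t3, t4}, add states in Sat(crit ∧ empty) with every successor in Z. Already a fixed point.
Sat(A[(crit ∧ empty) U E[empty U crit]]) = {t0, t1, t2, t3, t4}
|Sat(A[(crit ∧ empty) U E[empty U crit]])| = |{t0, t1, t2, t3, t4}| = 5.

5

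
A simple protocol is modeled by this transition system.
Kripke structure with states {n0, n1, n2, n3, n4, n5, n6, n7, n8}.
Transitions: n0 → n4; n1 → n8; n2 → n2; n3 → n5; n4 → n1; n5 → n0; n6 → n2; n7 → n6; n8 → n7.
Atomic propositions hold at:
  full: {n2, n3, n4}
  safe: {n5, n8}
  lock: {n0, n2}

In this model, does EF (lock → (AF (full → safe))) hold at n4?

Yes

Sat(full → safe) = {n0, n1, n5, n6, n7, n8}
AF (full → safe): least fixpoint, start Z0 = {n0, n1, n5, n6, n7, n8}, add states with every successor in Z. Z1 = {n0, n1, n3, n4, n5, n6, n7, n8}; fixed.
Sat(AF (full → safe)) = {n0, n1, n3, n4, n5, n6, n7, n8}
Sat(lock → (AF (full → safe))) = {n0, n1, n3, n4, n5, n6, n7, n8}
EF (lock → (AF (full → safe))): least fixpoint, start Z0 = {n0, n1, n3, n4, n5, n6, n7, n8}, add states with some successor in Z. Already a fixed point.
Sat(EF (lock → (AF (full → safe)))) = {n0, n1, n3, n4, n5, n6, n7, n8}
n4 ∈ Sat(EF (lock → (AF (full → safe)))) = {n0, n1, n3, n4, n5, n6, n7, n8}, so the formula holds at n4.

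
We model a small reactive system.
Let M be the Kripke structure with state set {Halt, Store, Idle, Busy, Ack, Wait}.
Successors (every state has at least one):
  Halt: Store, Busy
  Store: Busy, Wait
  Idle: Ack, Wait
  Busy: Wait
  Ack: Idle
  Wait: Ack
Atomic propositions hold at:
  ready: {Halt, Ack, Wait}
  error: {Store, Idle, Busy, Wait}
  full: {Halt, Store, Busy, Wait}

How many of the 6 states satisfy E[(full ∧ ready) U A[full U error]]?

5

Sat(full ∧ ready) = {Halt, Wait}
A[full U error]: least fixpoint, start Z0 = Sat(error) = {Store, Idle, Busy, Wait}, add states in Sat(full) with every successor in Z. Z1 = {Halt, Store, Idle, Busy, Wait}; fixed.
Sat(A[full U error]) = {Halt, Store, Idle, Busy, Wait}
E[(full ∧ ready) U A[full U error]]: least fixpoint, start Z0 = Sat(A[full U error]) = {Halt, Store, Idle, Busy, Wait}, add states in Sat(full ∧ ready) with some successor in Z. Already a fixed point.
Sat(E[(full ∧ ready) U A[full U error]]) = {Halt, Store, Idle, Busy, Wait}
|Sat(E[(full ∧ ready) U A[full U error]])| = |{Halt, Store, Idle, Busy, Wait}| = 5.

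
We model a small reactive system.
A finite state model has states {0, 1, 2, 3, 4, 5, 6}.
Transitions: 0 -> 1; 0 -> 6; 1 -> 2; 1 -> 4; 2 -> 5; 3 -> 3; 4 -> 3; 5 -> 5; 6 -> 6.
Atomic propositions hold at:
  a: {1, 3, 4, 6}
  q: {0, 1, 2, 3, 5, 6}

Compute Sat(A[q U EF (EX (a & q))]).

{0, 1, 3, 4, 6}

Sat(a & q) = {1, 3, 6}
Sat(EX (a & q)) = {s : some successor in {1, 3, 6}} = {0, 3, 4, 6}
EF (EX (a & q)): least fixpoint, start Z0 = {0, 3, 4, 6}, add states with some successor in Z. Z1 = {0, 1, 3, 4, 6}; fixed.
Sat(EF (EX (a & q))) = {0, 1, 3, 4, 6}
A[q U EF (EX (a & q))]: least fixpoint, start Z0 = Sat(EF (EX (a & q))) = {0, 1, 3, 4, 6}, add states in Sat(q) with every successor in Z. Already a fixed point.
Sat(A[q U EF (EX (a & q))]) = {0, 1, 3, 4, 6}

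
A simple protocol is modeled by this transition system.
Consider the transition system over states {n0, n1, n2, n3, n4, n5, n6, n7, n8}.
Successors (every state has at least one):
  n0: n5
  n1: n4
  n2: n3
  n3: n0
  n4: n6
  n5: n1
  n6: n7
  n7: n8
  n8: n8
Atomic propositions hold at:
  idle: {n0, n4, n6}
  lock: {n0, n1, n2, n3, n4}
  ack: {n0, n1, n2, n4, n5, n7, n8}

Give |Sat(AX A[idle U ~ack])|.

3

Sat(~ack) = {n3, n6}
A[idle U ~ack]: least fixpoint, start Z0 = Sat(~ack) = {n3, n6}, add states in Sat(idle) with every successor in Z. Z1 = {n3, n4, n6}; fixed.
Sat(A[idle U ~ack]) = {n3, n4, n6}
Sat(AX A[idle U ~ack]) = {s : every successor in {n3, n4, n6}} = {n1, n2, n4}
|Sat(AX A[idle U ~ack])| = |{n1, n2, n4}| = 3.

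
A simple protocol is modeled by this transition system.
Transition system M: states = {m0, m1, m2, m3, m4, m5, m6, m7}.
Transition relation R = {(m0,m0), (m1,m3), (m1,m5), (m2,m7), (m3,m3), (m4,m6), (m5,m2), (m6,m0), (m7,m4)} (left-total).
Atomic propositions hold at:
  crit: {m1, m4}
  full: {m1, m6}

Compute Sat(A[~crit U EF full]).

Sat(~crit) = {m0, m2, m3, m5, m6, m7}
EF full: least fixpoint, start Z0 = {m1, m6}, add states with some successor in Z. Z1 = {m1, m4, m6}; Z2 = {m1, m4, m6, m7}; Z3 = {m1, m2, m4, m6, m7}; Z4 = {m1, m2, m4, m5, m6, m7}; fixed.
Sat(EF full) = {m1, m2, m4, m5, m6, m7}
A[~crit U EF full]: least fixpoint, start Z0 = Sat(EF full) = {m1, m2, m4, m5, m6, m7}, add states in Sat(~crit) with every successor in Z. Already a fixed point.
Sat(A[~crit U EF full]) = {m1, m2, m4, m5, m6, m7}

{m1, m2, m4, m5, m6, m7}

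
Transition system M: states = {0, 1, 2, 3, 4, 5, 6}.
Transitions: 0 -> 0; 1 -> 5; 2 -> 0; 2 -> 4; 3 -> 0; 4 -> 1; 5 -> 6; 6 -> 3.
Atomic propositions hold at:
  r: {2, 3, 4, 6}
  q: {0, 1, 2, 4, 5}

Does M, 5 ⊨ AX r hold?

Sat(AX r) = {s : every successor in {2, 3, 4, 6}} = {5, 6}
5 ∈ Sat(AX r) = {5, 6}, so the formula holds at 5.

Yes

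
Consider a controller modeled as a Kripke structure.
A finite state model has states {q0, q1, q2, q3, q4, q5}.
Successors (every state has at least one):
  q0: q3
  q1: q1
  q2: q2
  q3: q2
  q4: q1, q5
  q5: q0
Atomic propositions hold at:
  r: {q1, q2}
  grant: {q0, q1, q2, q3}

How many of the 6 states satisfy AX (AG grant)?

AG grant: greatest fixpoint, start Z0 = {q0, q1, q2, q3}, keep only states in Sat with every successor in Z. Already a fixed point.
Sat(AG grant) = {q0, q1, q2, q3}
Sat(AX (AG grant)) = {s : every successor in {q0, q1, q2, q3}} = {q0, q1, q2, q3, q5}
|Sat(AX (AG grant))| = |{q0, q1, q2, q3, q5}| = 5.

5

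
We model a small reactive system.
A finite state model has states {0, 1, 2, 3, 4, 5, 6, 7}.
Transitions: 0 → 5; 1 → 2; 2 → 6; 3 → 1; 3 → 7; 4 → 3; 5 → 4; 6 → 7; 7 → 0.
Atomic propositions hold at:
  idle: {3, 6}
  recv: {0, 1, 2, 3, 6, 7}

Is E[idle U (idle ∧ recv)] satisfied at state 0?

Sat(idle ∧ recv) = {3, 6}
E[idle U (idle ∧ recv)]: least fixpoint, start Z0 = Sat((idle ∧ recv)) = {3, 6}, add states in Sat(idle) with some successor in Z. Already a fixed point.
Sat(E[idle U (idle ∧ recv)]) = {3, 6}
0 ∉ Sat(E[idle U (idle ∧ recv)]) = {3, 6}, so the formula does not hold at 0.

No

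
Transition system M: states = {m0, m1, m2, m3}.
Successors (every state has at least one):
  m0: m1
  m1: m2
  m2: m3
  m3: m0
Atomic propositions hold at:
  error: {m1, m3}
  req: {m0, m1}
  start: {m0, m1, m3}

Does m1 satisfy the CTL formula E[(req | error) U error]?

Sat(req | error) = {m0, m1, m3}
E[(req | error) U error]: least fixpoint, start Z0 = Sat(error) = {m1, m3}, add states in Sat(req | error) with some successor in Z. Z1 = {m0, m1, m3}; fixed.
Sat(E[(req | error) U error]) = {m0, m1, m3}
m1 ∈ Sat(E[(req | error) U error]) = {m0, m1, m3}, so the formula holds at m1.

Yes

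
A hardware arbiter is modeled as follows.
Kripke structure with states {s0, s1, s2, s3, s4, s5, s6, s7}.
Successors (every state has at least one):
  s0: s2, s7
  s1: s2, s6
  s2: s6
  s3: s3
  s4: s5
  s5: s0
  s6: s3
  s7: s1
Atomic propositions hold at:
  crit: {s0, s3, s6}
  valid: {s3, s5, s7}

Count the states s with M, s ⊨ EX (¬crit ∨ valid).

6

Sat(¬crit) = {s1, s2, s4, s5, s7}
Sat(¬crit ∨ valid) = {s1, s2, s3, s4, s5, s7}
Sat(EX (¬crit ∨ valid)) = {s : some successor in {s1, s2, s3, s4, s5, s7}} = {s0, s1, s3, s4, s6, s7}
|Sat(EX (¬crit ∨ valid))| = |{s0, s1, s3, s4, s6, s7}| = 6.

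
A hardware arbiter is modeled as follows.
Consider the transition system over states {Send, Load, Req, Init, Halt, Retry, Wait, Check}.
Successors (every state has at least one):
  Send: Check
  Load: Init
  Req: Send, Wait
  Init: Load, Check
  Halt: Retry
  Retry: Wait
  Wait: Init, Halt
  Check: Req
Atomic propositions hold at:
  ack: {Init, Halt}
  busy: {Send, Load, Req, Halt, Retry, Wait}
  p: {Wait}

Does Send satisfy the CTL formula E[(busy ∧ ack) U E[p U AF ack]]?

Sat(busy ∧ ack) = {Halt}
AF ack: least fixpoint, start Z0 = {Init, Halt}, add states with every successor in Z. Z1 = {Load, Init, Halt, Wait}; Z2 = {Load, Init, Halt, Retry, Wait}; fixed.
Sat(AF ack) = {Load, Init, Halt, Retry, Wait}
E[p U AF ack]: least fixpoint, start Z0 = Sat(AF ack) = {Load, Init, Halt, Retry, Wait}, add states in Sat(p) with some successor in Z. Already a fixed point.
Sat(E[p U AF ack]) = {Load, Init, Halt, Retry, Wait}
E[(busy ∧ ack) U E[p U AF ack]]: least fixpoint, start Z0 = Sat(E[p U AF ack]) = {Load, Init, Halt, Retry, Wait}, add states in Sat(busy ∧ ack) with some successor in Z. Already a fixed point.
Sat(E[(busy ∧ ack) U E[p U AF ack]]) = {Load, Init, Halt, Retry, Wait}
Send ∉ Sat(E[(busy ∧ ack) U E[p U AF ack]]) = {Load, Init, Halt, Retry, Wait}, so the formula does not hold at Send.

No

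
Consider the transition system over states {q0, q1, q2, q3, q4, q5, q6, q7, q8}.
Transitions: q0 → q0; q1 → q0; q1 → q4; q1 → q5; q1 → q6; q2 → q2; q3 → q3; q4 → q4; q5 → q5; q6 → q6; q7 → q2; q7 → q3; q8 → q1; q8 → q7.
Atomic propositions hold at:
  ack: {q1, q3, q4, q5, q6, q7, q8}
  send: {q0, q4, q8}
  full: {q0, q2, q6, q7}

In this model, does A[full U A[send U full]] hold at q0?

A[send U full]: least fixpoint, start Z0 = Sat(full) = {q0, q2, q6, q7}, add states in Sat(send) with every successor in Z. Already a fixed point.
Sat(A[send U full]) = {q0, q2, q6, q7}
A[full U A[send U full]]: least fixpoint, start Z0 = Sat(A[send U full]) = {q0, q2, q6, q7}, add states in Sat(full) with every successor in Z. Already a fixed point.
Sat(A[full U A[send U full]]) = {q0, q2, q6, q7}
q0 ∈ Sat(A[full U A[send U full]]) = {q0, q2, q6, q7}, so the formula holds at q0.

Yes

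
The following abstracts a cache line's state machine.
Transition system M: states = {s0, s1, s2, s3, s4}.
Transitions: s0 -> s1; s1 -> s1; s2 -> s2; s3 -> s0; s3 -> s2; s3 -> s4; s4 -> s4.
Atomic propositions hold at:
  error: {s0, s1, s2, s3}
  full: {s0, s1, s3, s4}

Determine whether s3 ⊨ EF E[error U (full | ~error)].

Sat(~error) = {s4}
Sat(full | ~error) = {s0, s1, s3, s4}
E[error U (full | ~error)]: least fixpoint, start Z0 = Sat((full | ~error)) = {s0, s1, s3, s4}, add states in Sat(error) with some successor in Z. Already a fixed point.
Sat(E[error U (full | ~error)]) = {s0, s1, s3, s4}
EF E[error U (full | ~error)]: least fixpoint, start Z0 = {s0, s1, s3, s4}, add states with some successor in Z. Already a fixed point.
Sat(EF E[error U (full | ~error)]) = {s0, s1, s3, s4}
s3 ∈ Sat(EF E[error U (full | ~error)]) = {s0, s1, s3, s4}, so the formula holds at s3.

Yes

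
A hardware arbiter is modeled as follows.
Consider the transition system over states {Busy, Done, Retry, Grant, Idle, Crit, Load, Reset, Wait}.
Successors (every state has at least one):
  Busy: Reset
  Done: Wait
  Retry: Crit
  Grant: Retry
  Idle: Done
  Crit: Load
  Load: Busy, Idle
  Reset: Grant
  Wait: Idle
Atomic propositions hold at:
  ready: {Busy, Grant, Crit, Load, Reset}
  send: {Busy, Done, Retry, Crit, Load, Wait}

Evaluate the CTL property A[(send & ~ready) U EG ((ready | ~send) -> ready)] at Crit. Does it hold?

Yes

Sat(~ready) = {Done, Retry, Idle, Wait}
Sat(send & ~ready) = {Done, Retry, Wait}
Sat(~send) = {Grant, Idle, Reset}
Sat(ready | ~send) = {Busy, Grant, Idle, Crit, Load, Reset}
Sat((ready | ~send) -> ready) = {Busy, Done, Retry, Grant, Crit, Load, Reset, Wait}
EG ((ready | ~send) -> ready): greatest fixpoint, start Z0 = {Busy, Done, Retry, Grant, Crit, Load, Reset, Wait}, keep only states in Sat with some successor in Z. Z1 = {Busy, Done, Retry, Grant, Crit, Load, Reset}; Z2 = {Busy, Retry, Grant, Crit, Load, Reset}; fixed.
Sat(EG ((ready | ~send) -> ready)) = {Busy, Retry, Grant, Crit, Load, Reset}
A[(send & ~ready) U EG ((ready | ~send) -> ready)]: least fixpoint, start Z0 = Sat(EG ((ready | ~send) -> ready)) = {Busy, Retry, Grant, Crit, Load, Reset}, add states in Sat(send & ~ready) with every successor in Z. Already a fixed point.
Sat(A[(send & ~ready) U EG ((ready | ~send) -> ready)]) = {Busy, Retry, Grant, Crit, Load, Reset}
Crit ∈ Sat(A[(send & ~ready) U EG ((ready | ~send) -> ready)]) = {Busy, Retry, Grant, Crit, Load, Reset}, so the formula holds at Crit.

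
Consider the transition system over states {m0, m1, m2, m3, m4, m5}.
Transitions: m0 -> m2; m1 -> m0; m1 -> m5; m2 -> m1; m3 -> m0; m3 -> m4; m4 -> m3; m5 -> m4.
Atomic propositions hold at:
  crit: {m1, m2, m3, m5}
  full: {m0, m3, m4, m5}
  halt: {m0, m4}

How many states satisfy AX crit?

3

Sat(AX crit) = {s : every successor in {m1, m2, m3, m5}} = {m0, m2, m4}
|Sat(AX crit)| = |{m0, m2, m4}| = 3.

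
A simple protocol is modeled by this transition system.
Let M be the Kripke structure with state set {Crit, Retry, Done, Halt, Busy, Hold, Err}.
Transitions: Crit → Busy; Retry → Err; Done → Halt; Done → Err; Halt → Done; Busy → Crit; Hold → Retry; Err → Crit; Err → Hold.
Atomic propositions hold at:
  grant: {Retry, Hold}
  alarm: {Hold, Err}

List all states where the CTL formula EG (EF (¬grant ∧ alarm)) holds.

{Retry, Done, Halt, Hold, Err}

Sat(¬grant) = {Crit, Done, Halt, Busy, Err}
Sat(¬grant ∧ alarm) = {Err}
EF (¬grant ∧ alarm): least fixpoint, start Z0 = {Err}, add states with some successor in Z. Z1 = {Retry, Done, Err}; Z2 = {Retry, Done, Halt, Hold, Err}; fixed.
Sat(EF (¬grant ∧ alarm)) = {Retry, Done, Halt, Hold, Err}
EG (EF (¬grant ∧ alarm)): greatest fixpoint, start Z0 = {Retry, Done, Halt, Hold, Err}, keep only states in Sat with some successor in Z. Already a fixed point.
Sat(EG (EF (¬grant ∧ alarm))) = {Retry, Done, Halt, Hold, Err}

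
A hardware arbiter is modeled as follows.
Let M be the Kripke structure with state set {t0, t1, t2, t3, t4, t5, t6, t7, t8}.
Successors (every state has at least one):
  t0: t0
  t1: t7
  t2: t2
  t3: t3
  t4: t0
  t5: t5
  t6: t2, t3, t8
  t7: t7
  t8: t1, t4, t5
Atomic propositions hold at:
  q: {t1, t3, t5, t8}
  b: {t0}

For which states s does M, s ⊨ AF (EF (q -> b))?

Sat(q -> b) = {t0, t2, t4, t6, t7}
EF (q -> b): least fixpoint, start Z0 = {t0, t2, t4, t6, t7}, add states with some successor in Z. Z1 = {t0, t1, t2, t4, t6, t7, t8}; fixed.
Sat(EF (q -> b)) = {t0, t1, t2, t4, t6, t7, t8}
AF (EF (q -> b)): least fixpoint, start Z0 = {t0, t1, t2, t4, t6, t7, t8}, add states with every successor in Z. Already a fixed point.
Sat(AF (EF (q -> b))) = {t0, t1, t2, t4, t6, t7, t8}

{t0, t1, t2, t4, t6, t7, t8}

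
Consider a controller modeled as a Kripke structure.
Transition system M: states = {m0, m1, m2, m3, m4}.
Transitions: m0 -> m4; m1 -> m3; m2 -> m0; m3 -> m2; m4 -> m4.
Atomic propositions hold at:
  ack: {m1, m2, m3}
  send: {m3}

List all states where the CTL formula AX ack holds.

Sat(AX ack) = {s : every successor in {m1, m2, m3}} = {m1, m3}

{m1, m3}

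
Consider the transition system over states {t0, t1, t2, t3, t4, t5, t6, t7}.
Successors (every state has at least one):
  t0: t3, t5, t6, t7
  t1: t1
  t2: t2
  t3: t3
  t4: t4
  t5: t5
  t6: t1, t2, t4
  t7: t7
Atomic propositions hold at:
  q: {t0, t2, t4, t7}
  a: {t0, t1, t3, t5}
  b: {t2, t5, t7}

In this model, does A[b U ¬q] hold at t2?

Sat(¬q) = {t1, t3, t5, t6}
A[b U ¬q]: least fixpoint, start Z0 = Sat(¬q) = {t1, t3, t5, t6}, add states in Sat(b) with every successor in Z. Already a fixed point.
Sat(A[b U ¬q]) = {t1, t3, t5, t6}
t2 ∉ Sat(A[b U ¬q]) = {t1, t3, t5, t6}, so the formula does not hold at t2.

No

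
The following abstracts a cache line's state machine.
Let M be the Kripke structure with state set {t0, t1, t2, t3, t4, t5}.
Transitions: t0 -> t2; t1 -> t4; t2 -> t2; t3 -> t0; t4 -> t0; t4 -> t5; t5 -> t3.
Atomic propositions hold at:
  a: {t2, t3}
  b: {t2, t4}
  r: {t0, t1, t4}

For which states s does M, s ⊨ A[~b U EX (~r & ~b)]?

{t1, t4, t5}

Sat(~b) = {t0, t1, t3, t5}
Sat(~r) = {t2, t3, t5}
Sat(~r & ~b) = {t3, t5}
Sat(EX (~r & ~b)) = {s : some successor in {t3, t5}} = {t4, t5}
A[~b U EX (~r & ~b)]: least fixpoint, start Z0 = Sat(EX (~r & ~b)) = {t4, t5}, add states in Sat(~b) with every successor in Z. Z1 = {t1, t4, t5}; fixed.
Sat(A[~b U EX (~r & ~b)]) = {t1, t4, t5}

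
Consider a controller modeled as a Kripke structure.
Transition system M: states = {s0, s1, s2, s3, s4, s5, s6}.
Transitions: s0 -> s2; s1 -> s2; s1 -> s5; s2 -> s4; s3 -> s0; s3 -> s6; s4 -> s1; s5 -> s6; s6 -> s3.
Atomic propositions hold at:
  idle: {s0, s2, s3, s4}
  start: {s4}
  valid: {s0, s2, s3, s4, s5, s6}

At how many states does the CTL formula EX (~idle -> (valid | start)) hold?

6

Sat(~idle) = {s1, s5, s6}
Sat(valid | start) = {s0, s2, s3, s4, s5, s6}
Sat(~idle -> (valid | start)) = {s0, s2, s3, s4, s5, s6}
Sat(EX (~idle -> (valid | start))) = {s : some successor in {s0, s2, s3, s4, s5, s6}} = {s0, s1, s2, s3, s5, s6}
|Sat(EX (~idle -> (valid | start)))| = |{s0, s1, s2, s3, s5, s6}| = 6.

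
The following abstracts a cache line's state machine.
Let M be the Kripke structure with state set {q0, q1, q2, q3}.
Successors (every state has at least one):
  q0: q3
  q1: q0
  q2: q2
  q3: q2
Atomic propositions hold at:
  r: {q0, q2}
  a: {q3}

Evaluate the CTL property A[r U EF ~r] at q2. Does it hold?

No

Sat(~r) = {q1, q3}
EF ~r: least fixpoint, start Z0 = {q1, q3}, add states with some successor in Z. Z1 = {q0, q1, q3}; fixed.
Sat(EF ~r) = {q0, q1, q3}
A[r U EF ~r]: least fixpoint, start Z0 = Sat(EF ~r) = {q0, q1, q3}, add states in Sat(r) with every successor in Z. Already a fixed point.
Sat(A[r U EF ~r]) = {q0, q1, q3}
q2 ∉ Sat(A[r U EF ~r]) = {q0, q1, q3}, so the formula does not hold at q2.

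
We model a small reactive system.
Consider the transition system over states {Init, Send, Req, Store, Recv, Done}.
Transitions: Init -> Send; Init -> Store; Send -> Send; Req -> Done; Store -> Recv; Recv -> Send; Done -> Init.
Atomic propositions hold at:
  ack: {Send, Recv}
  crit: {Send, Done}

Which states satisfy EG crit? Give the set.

EG crit: greatest fixpoint, start Z0 = {Send, Done}, keep only states in Sat with some successor in Z. Z1 = {Send}; fixed.
Sat(EG crit) = {Send}

{Send}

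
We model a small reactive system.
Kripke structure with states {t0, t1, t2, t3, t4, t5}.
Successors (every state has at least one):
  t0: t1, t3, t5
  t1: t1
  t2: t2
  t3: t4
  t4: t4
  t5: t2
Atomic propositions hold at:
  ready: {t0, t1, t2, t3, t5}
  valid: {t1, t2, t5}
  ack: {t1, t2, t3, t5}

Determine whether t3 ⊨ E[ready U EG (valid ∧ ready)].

Sat(valid ∧ ready) = {t1, t2, t5}
EG (valid ∧ ready): greatest fixpoint, start Z0 = {t1, t2, t5}, keep only states in Sat with some successor in Z. Already a fixed point.
Sat(EG (valid ∧ ready)) = {t1, t2, t5}
E[ready U EG (valid ∧ ready)]: least fixpoint, start Z0 = Sat(EG (valid ∧ ready)) = {t1, t2, t5}, add states in Sat(ready) with some successor in Z. Z1 = {t0, t1, t2, t5}; fixed.
Sat(E[ready U EG (valid ∧ ready)]) = {t0, t1, t2, t5}
t3 ∉ Sat(E[ready U EG (valid ∧ ready)]) = {t0, t1, t2, t5}, so the formula does not hold at t3.

No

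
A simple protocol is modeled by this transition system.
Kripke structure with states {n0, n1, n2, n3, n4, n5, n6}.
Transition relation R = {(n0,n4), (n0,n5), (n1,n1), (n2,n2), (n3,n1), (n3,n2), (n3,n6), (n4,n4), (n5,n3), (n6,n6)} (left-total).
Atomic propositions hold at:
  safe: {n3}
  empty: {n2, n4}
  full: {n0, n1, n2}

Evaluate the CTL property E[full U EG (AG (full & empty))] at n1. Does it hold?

Sat(full & empty) = {n2}
AG (full & empty): greatest fixpoint, start Z0 = {n2}, keep only states in Sat with every successor in Z. Already a fixed point.
Sat(AG (full & empty)) = {n2}
EG (AG (full & empty)): greatest fixpoint, start Z0 = {n2}, keep only states in Sat with some successor in Z. Already a fixed point.
Sat(EG (AG (full & empty))) = {n2}
E[full U EG (AG (full & empty))]: least fixpoint, start Z0 = Sat(EG (AG (full & empty))) = {n2}, add states in Sat(full) with some successor in Z. Already a fixed point.
Sat(E[full U EG (AG (full & empty))]) = {n2}
n1 ∉ Sat(E[full U EG (AG (full & empty))]) = {n2}, so the formula does not hold at n1.

No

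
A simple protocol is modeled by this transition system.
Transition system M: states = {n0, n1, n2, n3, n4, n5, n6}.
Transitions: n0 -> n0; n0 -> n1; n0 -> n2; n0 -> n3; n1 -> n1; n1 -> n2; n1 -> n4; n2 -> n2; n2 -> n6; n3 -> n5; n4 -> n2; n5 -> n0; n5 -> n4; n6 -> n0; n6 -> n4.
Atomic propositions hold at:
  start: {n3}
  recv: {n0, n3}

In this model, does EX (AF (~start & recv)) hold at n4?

No

Sat(~start) = {n0, n1, n2, n4, n5, n6}
Sat(~start & recv) = {n0}
AF (~start & recv): least fixpoint, start Z0 = {n0}, add states with every successor in Z. Already a fixed point.
Sat(AF (~start & recv)) = {n0}
Sat(EX (AF (~start & recv))) = {s : some successor in {n0}} = {n0, n5, n6}
n4 ∉ Sat(EX (AF (~start & recv))) = {n0, n5, n6}, so the formula does not hold at n4.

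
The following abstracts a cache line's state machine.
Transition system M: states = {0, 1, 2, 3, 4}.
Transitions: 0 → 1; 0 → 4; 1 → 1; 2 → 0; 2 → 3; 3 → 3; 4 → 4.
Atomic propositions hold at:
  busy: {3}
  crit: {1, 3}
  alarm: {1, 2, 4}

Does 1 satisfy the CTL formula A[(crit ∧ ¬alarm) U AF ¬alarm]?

Sat(¬alarm) = {0, 3}
Sat(crit ∧ ¬alarm) = {3}
AF ¬alarm: least fixpoint, start Z0 = {0, 3}, add states with every successor in Z. Z1 = {0, 2, 3}; fixed.
Sat(AF ¬alarm) = {0, 2, 3}
A[(crit ∧ ¬alarm) U AF ¬alarm]: least fixpoint, start Z0 = Sat(AF ¬alarm) = {0, 2, 3}, add states in Sat(crit ∧ ¬alarm) with every successor in Z. Already a fixed point.
Sat(A[(crit ∧ ¬alarm) U AF ¬alarm]) = {0, 2, 3}
1 ∉ Sat(A[(crit ∧ ¬alarm) U AF ¬alarm]) = {0, 2, 3}, so the formula does not hold at 1.

No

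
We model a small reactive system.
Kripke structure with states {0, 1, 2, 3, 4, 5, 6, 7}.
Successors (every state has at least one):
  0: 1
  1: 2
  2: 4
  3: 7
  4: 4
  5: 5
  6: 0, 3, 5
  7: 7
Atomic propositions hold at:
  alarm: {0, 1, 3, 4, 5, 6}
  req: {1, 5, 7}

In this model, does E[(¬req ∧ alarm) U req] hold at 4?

No

Sat(¬req) = {0, 2, 3, 4, 6}
Sat(¬req ∧ alarm) = {0, 3, 4, 6}
E[(¬req ∧ alarm) U req]: least fixpoint, start Z0 = Sat(req) = {1, 5, 7}, add states in Sat(¬req ∧ alarm) with some successor in Z. Z1 = {0, 1, 3, 5, 6, 7}; fixed.
Sat(E[(¬req ∧ alarm) U req]) = {0, 1, 3, 5, 6, 7}
4 ∉ Sat(E[(¬req ∧ alarm) U req]) = {0, 1, 3, 5, 6, 7}, so the formula does not hold at 4.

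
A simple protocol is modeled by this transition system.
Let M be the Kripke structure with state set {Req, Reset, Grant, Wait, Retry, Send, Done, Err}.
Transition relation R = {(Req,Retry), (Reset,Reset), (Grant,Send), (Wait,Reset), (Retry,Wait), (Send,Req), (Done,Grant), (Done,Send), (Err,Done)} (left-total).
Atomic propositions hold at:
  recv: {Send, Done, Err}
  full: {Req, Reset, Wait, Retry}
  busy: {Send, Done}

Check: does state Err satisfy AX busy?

Yes

Sat(AX busy) = {s : every successor in {Send, Done}} = {Grant, Err}
Err ∈ Sat(AX busy) = {Grant, Err}, so the formula holds at Err.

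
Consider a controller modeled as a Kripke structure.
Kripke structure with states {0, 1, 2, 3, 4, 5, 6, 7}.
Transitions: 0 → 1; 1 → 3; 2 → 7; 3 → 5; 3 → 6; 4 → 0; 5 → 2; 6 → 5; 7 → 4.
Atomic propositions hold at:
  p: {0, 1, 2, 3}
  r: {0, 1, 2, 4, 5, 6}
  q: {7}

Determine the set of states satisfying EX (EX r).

{1, 2, 3, 4, 6, 7}

Sat(EX r) = {s : some successor in {0, 1, 2, 4, 5, 6}} = {0, 3, 4, 5, 6, 7}
Sat(EX (EX r)) = {s : some successor in {0, 3, 4, 5, 6, 7}} = {1, 2, 3, 4, 6, 7}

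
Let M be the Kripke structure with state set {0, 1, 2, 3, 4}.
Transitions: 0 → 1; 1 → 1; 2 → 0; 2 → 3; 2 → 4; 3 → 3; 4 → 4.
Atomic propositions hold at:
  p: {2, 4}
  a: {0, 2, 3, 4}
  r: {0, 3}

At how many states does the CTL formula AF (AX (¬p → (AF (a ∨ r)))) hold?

Sat(¬p) = {0, 1, 3}
Sat(a ∨ r) = {0, 2, 3, 4}
AF (a ∨ r): least fixpoint, start Z0 = {0, 2, 3, 4}, add states with every successor in Z. Already a fixed point.
Sat(AF (a ∨ r)) = {0, 2, 3, 4}
Sat(¬p → (AF (a ∨ r))) = {0, 2, 3, 4}
Sat(AX (¬p → (AF (a ∨ r)))) = {s : every successor in {0, 2, 3, 4}} = {2, 3, 4}
AF (AX (¬p → (AF (a ∨ r)))): least fixpoint, start Z0 = {2, 3, 4}, add states with every successor in Z. Already a fixed point.
Sat(AF (AX (¬p → (AF (a ∨ r))))) = {2, 3, 4}
|Sat(AF (AX (¬p → (AF (a ∨ r)))))| = |{2, 3, 4}| = 3.

3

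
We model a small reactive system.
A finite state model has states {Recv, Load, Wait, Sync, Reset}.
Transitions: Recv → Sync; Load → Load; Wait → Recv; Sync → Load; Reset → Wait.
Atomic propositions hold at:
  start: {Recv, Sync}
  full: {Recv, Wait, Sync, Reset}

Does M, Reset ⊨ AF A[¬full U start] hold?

Sat(¬full) = {Load}
A[¬full U start]: least fixpoint, start Z0 = Sat(start) = {Recv, Sync}, add states in Sat(¬full) with every successor in Z. Already a fixed point.
Sat(A[¬full U start]) = {Recv, Sync}
AF A[¬full U start]: least fixpoint, start Z0 = {Recv, Sync}, add states with every successor in Z. Z1 = {Recv, Wait, Sync}; Z2 = {Recv, Wait, Sync, Reset}; fixed.
Sat(AF A[¬full U start]) = {Recv, Wait, Sync, Reset}
Reset ∈ Sat(AF A[¬full U start]) = {Recv, Wait, Sync, Reset}, so the formula holds at Reset.

Yes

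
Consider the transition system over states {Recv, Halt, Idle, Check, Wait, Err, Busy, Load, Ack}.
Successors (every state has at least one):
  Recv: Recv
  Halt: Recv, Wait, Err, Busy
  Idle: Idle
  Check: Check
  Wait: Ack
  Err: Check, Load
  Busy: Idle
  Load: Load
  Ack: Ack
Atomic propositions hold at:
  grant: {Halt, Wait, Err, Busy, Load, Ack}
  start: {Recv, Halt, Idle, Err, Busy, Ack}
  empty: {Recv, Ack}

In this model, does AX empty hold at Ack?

Yes

Sat(AX empty) = {s : every successor in {Recv, Ack}} = {Recv, Wait, Ack}
Ack ∈ Sat(AX empty) = {Recv, Wait, Ack}, so the formula holds at Ack.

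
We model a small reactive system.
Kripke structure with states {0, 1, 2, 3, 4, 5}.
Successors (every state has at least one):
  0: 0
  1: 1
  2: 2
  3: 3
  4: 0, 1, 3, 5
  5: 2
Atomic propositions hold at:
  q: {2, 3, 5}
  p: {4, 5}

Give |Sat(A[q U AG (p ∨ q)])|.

Sat(p ∨ q) = {2, 3, 4, 5}
AG (p ∨ q): greatest fixpoint, start Z0 = {2, 3, 4, 5}, keep only states in Sat with every successor in Z. Z1 = {2, 3, 5}; fixed.
Sat(AG (p ∨ q)) = {2, 3, 5}
A[q U AG (p ∨ q)]: least fixpoint, start Z0 = Sat(AG (p ∨ q)) = {2, 3, 5}, add states in Sat(q) with every successor in Z. Already a fixed point.
Sat(A[q U AG (p ∨ q)]) = {2, 3, 5}
|Sat(A[q U AG (p ∨ q)])| = |{2, 3, 5}| = 3.

3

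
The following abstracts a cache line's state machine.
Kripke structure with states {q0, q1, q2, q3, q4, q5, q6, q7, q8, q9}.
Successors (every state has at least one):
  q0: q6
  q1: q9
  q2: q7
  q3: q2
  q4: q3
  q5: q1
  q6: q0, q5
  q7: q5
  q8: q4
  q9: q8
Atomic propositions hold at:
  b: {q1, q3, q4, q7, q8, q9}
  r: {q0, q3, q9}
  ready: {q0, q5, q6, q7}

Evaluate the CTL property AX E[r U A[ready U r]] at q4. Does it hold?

Yes

A[ready U r]: least fixpoint, start Z0 = Sat(r) = {q0, q3, q9}, add states in Sat(ready) with every successor in Z. Already a fixed point.
Sat(A[ready U r]) = {q0, q3, q9}
E[r U A[ready U r]]: least fixpoint, start Z0 = Sat(A[ready U r]) = {q0, q3, q9}, add states in Sat(r) with some successor in Z. Already a fixed point.
Sat(E[r U A[ready U r]]) = {q0, q3, q9}
Sat(AX E[r U A[ready U r]]) = {s : every successor in {q0, q3, q9}} = {q1, q4}
q4 ∈ Sat(AX E[r U A[ready U r]]) = {q1, q4}, so the formula holds at q4.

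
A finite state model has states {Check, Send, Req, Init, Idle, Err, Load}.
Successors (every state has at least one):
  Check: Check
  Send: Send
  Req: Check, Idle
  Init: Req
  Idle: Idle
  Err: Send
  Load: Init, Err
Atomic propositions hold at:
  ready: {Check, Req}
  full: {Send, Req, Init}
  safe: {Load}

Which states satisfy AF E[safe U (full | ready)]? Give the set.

Sat(full | ready) = {Check, Send, Req, Init}
E[safe U (full | ready)]: least fixpoint, start Z0 = Sat((full | ready)) = {Check, Send, Req, Init}, add states in Sat(safe) with some successor in Z. Z1 = {Check, Send, Req, Init, Load}; fixed.
Sat(E[safe U (full | ready)]) = {Check, Send, Req, Init, Load}
AF E[safe U (full | ready)]: least fixpoint, start Z0 = {Check, Send, Req, Init, Load}, add states with every successor in Z. Z1 = {Check, Send, Req, Init, Err, Load}; fixed.
Sat(AF E[safe U (full | ready)]) = {Check, Send, Req, Init, Err, Load}

{Check, Send, Req, Init, Err, Load}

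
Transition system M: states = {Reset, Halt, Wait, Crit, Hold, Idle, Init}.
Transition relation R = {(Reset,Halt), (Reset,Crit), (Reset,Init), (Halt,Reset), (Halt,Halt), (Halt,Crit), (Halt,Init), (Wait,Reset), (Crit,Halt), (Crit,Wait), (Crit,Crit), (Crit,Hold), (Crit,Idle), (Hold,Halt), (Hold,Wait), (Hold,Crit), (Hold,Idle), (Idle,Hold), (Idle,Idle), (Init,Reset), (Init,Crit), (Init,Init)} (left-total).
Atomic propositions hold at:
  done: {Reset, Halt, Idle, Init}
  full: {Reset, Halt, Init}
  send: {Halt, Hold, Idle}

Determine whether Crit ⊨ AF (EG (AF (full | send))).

No

Sat(full | send) = {Reset, Halt, Hold, Idle, Init}
AF (full | send): least fixpoint, start Z0 = {Reset, Halt, Hold, Idle, Init}, add states with every successor in Z. Z1 = {Reset, Halt, Wait, Hold, Idle, Init}; fixed.
Sat(AF (full | send)) = {Reset, Halt, Wait, Hold, Idle, Init}
EG (AF (full | send)): greatest fixpoint, start Z0 = {Reset, Halt, Wait, Hold, Idle, Init}, keep only states in Sat with some successor in Z. Already a fixed point.
Sat(EG (AF (full | send))) = {Reset, Halt, Wait, Hold, Idle, Init}
AF (EG (AF (full | send))): least fixpoint, start Z0 = {Reset, Halt, Wait, Hold, Idle, Init}, add states with every successor in Z. Already a fixed point.
Sat(AF (EG (AF (full | send)))) = {Reset, Halt, Wait, Hold, Idle, Init}
Crit ∉ Sat(AF (EG (AF (full | send)))) = {Reset, Halt, Wait, Hold, Idle, Init}, so the formula does not hold at Crit.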